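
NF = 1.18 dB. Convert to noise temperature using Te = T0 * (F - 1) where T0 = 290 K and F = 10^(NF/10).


NF_lin = 10^(1.18/10) = 1.3122
Te = 290 * (1.3122 - 1) = 90.5 K

90.5 K


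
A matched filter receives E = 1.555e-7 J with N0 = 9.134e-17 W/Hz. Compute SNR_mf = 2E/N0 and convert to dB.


SNR_lin = 2 * 1.555e-7 / 9.134e-17 = 3.405e9
SNR_dB = 10*log10(3.405e9) = 95.3 dB

95.3 dB


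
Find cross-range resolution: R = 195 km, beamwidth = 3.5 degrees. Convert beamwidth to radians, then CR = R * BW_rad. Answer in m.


BW_rad = 0.061086524
CR = 195000 * 0.061086524 = 11911.9 m

11911.9 m


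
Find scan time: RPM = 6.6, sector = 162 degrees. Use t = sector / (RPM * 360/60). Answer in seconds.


t = 162 / (6.6 * 360) * 60 = 4.09 s

4.09 s


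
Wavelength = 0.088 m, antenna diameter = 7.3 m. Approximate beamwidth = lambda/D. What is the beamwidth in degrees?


BW_rad = 0.088 / 7.3 = 0.012055
BW_deg = 0.69 degrees

0.69 degrees


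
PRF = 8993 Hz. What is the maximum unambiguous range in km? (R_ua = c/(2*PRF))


R_ua = 3e8 / (2 * 8993) = 16679.6 m = 16.7 km

16.7 km


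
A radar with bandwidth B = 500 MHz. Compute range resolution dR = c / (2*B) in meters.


dR = 3e8 / (2 * 500000000.0) = 0.3 m

0.3 m


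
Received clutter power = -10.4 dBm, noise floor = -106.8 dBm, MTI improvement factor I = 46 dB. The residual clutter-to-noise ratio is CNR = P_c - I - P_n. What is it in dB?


CNR = -10.4 - 46 - (-106.8) = 50.4 dB

50.4 dB


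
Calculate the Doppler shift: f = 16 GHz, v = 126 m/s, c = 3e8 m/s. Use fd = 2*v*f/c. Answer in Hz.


fd = 2 * 126 * 16000000000.0 / 3e8 = 13440.0 Hz

13440.0 Hz


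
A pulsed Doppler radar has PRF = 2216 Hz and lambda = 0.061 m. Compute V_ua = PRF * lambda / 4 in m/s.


V_ua = 2216 * 0.061 / 4 = 33.8 m/s

33.8 m/s


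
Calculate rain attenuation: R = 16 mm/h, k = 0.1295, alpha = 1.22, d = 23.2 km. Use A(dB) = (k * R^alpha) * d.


gamma = 0.1295 * 16^1.22 = 3.813258 dB/km
A = 3.813258 * 23.2 = 88.47 dB

88.47 dB


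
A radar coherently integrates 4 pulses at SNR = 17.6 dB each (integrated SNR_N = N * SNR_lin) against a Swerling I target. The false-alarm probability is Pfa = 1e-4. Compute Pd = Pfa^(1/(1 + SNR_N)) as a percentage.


SNR_lin = 10^(17.6/10) = 57.54399
SNR_N = 4 * 57.54399 = 230.17596
1/(1 + SNR_N) = 1/231.17596 = 0.0043257
Pd = (1e-4)^0.0043257 = 0.96094
Pd = 96.1%

96.1%


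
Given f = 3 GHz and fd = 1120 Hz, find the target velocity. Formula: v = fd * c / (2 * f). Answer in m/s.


v = 1120 * 3e8 / (2 * 3000000000.0) = 56.0 m/s

56.0 m/s


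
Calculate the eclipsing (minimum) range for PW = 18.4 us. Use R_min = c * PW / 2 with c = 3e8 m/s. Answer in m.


R_min = 3e8 * 18.4e-6 / 2 = 2760.0 m

2760.0 m


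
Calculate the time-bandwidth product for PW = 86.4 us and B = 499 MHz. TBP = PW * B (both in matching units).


TBP = 86.4 * 499 = 43113.6

43113.6


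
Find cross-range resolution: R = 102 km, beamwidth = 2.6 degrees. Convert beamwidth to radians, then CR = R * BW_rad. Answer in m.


BW_rad = 0.045378561
CR = 102000 * 0.045378561 = 4628.6 m

4628.6 m


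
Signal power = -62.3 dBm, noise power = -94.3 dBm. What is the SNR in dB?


SNR = -62.3 - (-94.3) = 32.0 dB

32.0 dB


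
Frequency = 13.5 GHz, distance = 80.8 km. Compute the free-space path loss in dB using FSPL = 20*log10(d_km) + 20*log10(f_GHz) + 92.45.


20*log10(80.8) = 38.15
20*log10(13.5) = 22.61
FSPL = 153.2 dB

153.2 dB


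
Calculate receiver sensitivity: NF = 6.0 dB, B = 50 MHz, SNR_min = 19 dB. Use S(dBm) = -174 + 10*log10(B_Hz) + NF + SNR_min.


10*log10(50000000.0) = 76.99
S = -174 + 76.99 + 6.0 + 19 = -72.0 dBm

-72.0 dBm


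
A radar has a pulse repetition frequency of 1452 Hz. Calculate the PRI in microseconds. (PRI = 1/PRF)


PRI = 1/1452 = 0.0006887052 s = 688.7 us

688.7 us


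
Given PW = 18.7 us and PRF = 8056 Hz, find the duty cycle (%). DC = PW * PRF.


DC = 18.7e-6 * 8056 * 100 = 15.06%

15.06%


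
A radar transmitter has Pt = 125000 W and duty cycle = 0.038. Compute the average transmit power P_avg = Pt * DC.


P_avg = 125000 * 0.038 = 4750.0 W

4750.0 W


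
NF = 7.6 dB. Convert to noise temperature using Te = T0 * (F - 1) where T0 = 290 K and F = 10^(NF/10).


NF_lin = 10^(7.6/10) = 5.754399
Te = 290 * (5.754399 - 1) = 1378.8 K

1378.8 K


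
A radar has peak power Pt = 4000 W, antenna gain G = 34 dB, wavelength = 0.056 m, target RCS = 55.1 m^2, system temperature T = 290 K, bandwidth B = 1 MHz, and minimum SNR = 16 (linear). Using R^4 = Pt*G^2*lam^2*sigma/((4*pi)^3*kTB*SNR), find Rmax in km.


G_lin = 10^(34/10) = 2511.886432
R^4 = 4000 * 2511.886432^2 * 0.056^2 * 55.1 / ((4*pi)^3 * 1.38e-23 * 290 * 1000000.0 * 16)
R^4 = 3.43211e19 m^4
R_max = (3.43211e19)^(1/4) = 76540.3 m = 76.5 km

76.5 km


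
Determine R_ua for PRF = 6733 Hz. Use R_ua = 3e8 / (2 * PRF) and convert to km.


R_ua = 3e8 / (2 * 6733) = 22278.3 m = 22.3 km

22.3 km


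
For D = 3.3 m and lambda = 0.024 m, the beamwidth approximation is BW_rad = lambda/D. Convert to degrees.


BW_rad = 0.024 / 3.3 = 0.007273
BW_deg = 0.42 degrees

0.42 degrees


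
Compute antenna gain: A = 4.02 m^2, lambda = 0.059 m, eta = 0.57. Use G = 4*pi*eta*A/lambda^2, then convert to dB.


G_linear = 4*pi*0.57*4.02/0.059^2 = 8271.93
G_dB = 10*log10(8271.93) = 39.2 dB

39.2 dB


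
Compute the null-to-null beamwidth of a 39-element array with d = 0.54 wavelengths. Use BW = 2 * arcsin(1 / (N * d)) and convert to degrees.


1/(N*d) = 1/(39*0.54) = 0.047483
BW = 2*arcsin(0.047483) = 5.4 degrees

5.4 degrees


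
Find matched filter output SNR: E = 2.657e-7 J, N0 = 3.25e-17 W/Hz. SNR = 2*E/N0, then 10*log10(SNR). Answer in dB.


SNR_lin = 2 * 2.657e-7 / 3.25e-17 = 1.635e10
SNR_dB = 10*log10(1.635e10) = 102.1 dB

102.1 dB


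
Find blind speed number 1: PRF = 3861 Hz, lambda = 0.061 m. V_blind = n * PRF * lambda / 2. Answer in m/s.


V_blind = 1 * 3861 * 0.061 / 2 = 117.8 m/s

117.8 m/s


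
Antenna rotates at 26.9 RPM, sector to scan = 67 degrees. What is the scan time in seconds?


t = 67 / (26.9 * 360) * 60 = 0.42 s

0.42 s


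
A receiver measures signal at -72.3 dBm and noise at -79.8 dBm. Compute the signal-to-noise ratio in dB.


SNR = -72.3 - (-79.8) = 7.5 dB

7.5 dB


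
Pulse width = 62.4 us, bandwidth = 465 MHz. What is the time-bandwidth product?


TBP = 62.4 * 465 = 29016.0

29016.0


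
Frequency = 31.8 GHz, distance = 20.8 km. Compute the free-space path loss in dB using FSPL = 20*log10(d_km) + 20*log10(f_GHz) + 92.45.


20*log10(20.8) = 26.36
20*log10(31.8) = 30.05
FSPL = 148.9 dB

148.9 dB


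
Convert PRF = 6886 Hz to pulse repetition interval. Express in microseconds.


PRI = 1/6886 = 0.0001452222 s = 145.2 us

145.2 us


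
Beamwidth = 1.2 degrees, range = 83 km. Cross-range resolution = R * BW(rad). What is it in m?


BW_rad = 0.020943951
CR = 83000 * 0.020943951 = 1738.3 m

1738.3 m


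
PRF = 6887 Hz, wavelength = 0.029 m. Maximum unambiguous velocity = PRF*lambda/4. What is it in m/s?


V_ua = 6887 * 0.029 / 4 = 49.9 m/s

49.9 m/s


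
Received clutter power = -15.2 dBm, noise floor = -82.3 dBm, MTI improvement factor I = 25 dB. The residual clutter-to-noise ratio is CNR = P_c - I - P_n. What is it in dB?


CNR = -15.2 - 25 - (-82.3) = 42.1 dB

42.1 dB


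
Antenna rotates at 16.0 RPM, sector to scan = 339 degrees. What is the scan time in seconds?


t = 339 / (16.0 * 360) * 60 = 3.53 s

3.53 s


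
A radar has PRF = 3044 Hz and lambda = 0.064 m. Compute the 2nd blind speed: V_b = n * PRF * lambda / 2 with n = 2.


V_blind = 2 * 3044 * 0.064 / 2 = 194.8 m/s

194.8 m/s


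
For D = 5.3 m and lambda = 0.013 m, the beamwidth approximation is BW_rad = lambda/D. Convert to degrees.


BW_rad = 0.013 / 5.3 = 0.002453
BW_deg = 0.14 degrees

0.14 degrees


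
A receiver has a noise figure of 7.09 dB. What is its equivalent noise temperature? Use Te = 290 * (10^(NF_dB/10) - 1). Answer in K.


NF_lin = 10^(7.09/10) = 5.116818
Te = 290 * (5.116818 - 1) = 1193.9 K

1193.9 K


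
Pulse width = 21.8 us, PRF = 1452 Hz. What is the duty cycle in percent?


DC = 21.8e-6 * 1452 * 100 = 3.17%

3.17%


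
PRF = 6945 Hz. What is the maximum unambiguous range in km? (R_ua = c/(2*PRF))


R_ua = 3e8 / (2 * 6945) = 21598.3 m = 21.6 km

21.6 km


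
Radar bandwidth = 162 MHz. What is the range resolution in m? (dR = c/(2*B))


dR = 3e8 / (2 * 162000000.0) = 0.93 m

0.93 m


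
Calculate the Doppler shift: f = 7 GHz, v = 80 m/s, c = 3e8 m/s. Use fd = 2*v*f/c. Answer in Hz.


fd = 2 * 80 * 7000000000.0 / 3e8 = 3733.3 Hz

3733.3 Hz


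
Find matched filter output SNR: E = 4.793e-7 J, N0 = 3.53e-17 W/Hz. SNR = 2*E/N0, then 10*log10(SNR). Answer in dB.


SNR_lin = 2 * 4.793e-7 / 3.53e-17 = 2.716e10
SNR_dB = 10*log10(2.716e10) = 104.3 dB

104.3 dB


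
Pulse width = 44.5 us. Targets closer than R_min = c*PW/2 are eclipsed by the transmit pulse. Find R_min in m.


R_min = 3e8 * 44.5e-6 / 2 = 6675.0 m

6675.0 m


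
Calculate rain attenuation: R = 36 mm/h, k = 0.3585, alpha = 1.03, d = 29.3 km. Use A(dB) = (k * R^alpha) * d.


gamma = 0.3585 * 36^1.03 = 14.370793 dB/km
A = 14.370793 * 29.3 = 421.06 dB

421.06 dB


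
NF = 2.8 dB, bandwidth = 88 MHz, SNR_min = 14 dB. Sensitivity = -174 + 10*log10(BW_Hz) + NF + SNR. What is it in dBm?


10*log10(88000000.0) = 79.44
S = -174 + 79.44 + 2.8 + 14 = -77.8 dBm

-77.8 dBm


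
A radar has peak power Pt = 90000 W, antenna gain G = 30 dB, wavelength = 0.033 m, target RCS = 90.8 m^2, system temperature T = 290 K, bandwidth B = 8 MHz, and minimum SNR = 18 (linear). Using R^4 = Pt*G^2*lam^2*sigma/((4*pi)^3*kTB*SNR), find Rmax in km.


G_lin = 10^(30/10) = 1000.0
R^4 = 90000 * 1000.0^2 * 0.033^2 * 90.8 / ((4*pi)^3 * 1.38e-23 * 290 * 8000000.0 * 18)
R^4 = 7.78193e18 m^4
R_max = (7.78193e18)^(1/4) = 52816.8 m = 52.8 km

52.8 km


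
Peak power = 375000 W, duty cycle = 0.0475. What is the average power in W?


P_avg = 375000 * 0.0475 = 17812.5 W

17812.5 W


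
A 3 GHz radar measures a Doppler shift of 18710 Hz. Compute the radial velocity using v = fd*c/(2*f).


v = 18710 * 3e8 / (2 * 3000000000.0) = 935.5 m/s

935.5 m/s


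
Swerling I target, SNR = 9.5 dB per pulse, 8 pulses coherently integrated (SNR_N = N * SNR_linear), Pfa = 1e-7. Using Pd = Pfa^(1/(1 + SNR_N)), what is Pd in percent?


SNR_lin = 10^(9.5/10) = 8.91251
SNR_N = 8 * 8.91251 = 71.30008
1/(1 + SNR_N) = 1/72.30008 = 0.0138312
Pd = (1e-7)^0.0138312 = 0.80017
Pd = 80.0%

80.0%


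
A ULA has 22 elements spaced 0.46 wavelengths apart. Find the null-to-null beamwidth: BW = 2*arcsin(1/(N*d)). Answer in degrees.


1/(N*d) = 1/(22*0.46) = 0.098814
BW = 2*arcsin(0.098814) = 11.3 degrees

11.3 degrees


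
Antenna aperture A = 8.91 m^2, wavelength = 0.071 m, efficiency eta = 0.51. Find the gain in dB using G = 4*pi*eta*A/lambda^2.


G_linear = 4*pi*0.51*8.91/0.071^2 = 11327.68
G_dB = 10*log10(11327.68) = 40.5 dB

40.5 dB


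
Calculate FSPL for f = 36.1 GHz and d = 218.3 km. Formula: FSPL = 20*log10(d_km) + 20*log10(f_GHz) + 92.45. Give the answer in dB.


20*log10(218.3) = 46.78
20*log10(36.1) = 31.15
FSPL = 170.4 dB

170.4 dB


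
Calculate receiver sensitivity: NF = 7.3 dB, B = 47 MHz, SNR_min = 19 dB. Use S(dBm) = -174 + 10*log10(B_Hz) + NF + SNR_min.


10*log10(47000000.0) = 76.72
S = -174 + 76.72 + 7.3 + 19 = -71.0 dBm

-71.0 dBm


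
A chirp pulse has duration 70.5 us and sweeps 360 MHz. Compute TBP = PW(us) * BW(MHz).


TBP = 70.5 * 360 = 25380.0

25380.0


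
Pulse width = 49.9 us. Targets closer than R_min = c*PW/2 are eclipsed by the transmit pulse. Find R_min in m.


R_min = 3e8 * 49.9e-6 / 2 = 7485.0 m

7485.0 m


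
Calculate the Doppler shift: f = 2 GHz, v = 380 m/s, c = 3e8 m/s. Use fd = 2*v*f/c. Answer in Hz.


fd = 2 * 380 * 2000000000.0 / 3e8 = 5066.7 Hz

5066.7 Hz


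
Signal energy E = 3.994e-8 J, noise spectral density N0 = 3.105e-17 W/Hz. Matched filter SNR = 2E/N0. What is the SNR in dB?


SNR_lin = 2 * 3.994e-8 / 3.105e-17 = 2.573e9
SNR_dB = 10*log10(2.573e9) = 94.1 dB

94.1 dB


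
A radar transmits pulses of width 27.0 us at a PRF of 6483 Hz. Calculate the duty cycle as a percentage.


DC = 27.0e-6 * 6483 * 100 = 17.5%

17.5%


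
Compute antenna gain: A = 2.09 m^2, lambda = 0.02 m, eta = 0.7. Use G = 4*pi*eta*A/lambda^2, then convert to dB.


G_linear = 4*pi*0.7*2.09/0.02^2 = 45961.5
G_dB = 10*log10(45961.5) = 46.6 dB

46.6 dB


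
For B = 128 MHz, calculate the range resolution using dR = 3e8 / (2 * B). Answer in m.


dR = 3e8 / (2 * 128000000.0) = 1.17 m

1.17 m


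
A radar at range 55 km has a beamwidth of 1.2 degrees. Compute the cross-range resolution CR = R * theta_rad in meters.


BW_rad = 0.020943951
CR = 55000 * 0.020943951 = 1151.9 m

1151.9 m


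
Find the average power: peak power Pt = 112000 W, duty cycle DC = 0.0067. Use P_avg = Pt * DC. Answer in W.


P_avg = 112000 * 0.0067 = 750.4 W

750.4 W


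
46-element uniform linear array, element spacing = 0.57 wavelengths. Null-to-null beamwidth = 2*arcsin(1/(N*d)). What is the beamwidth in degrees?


1/(N*d) = 1/(46*0.57) = 0.038139
BW = 2*arcsin(0.038139) = 4.4 degrees

4.4 degrees


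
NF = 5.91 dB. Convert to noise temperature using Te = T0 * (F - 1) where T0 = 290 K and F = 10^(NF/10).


NF_lin = 10^(5.91/10) = 3.89942
Te = 290 * (3.89942 - 1) = 840.8 K

840.8 K


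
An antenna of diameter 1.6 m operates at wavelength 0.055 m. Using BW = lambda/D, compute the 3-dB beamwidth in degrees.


BW_rad = 0.055 / 1.6 = 0.034375
BW_deg = 1.97 degrees

1.97 degrees


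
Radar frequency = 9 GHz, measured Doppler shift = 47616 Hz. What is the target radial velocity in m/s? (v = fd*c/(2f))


v = 47616 * 3e8 / (2 * 9000000000.0) = 793.6 m/s

793.6 m/s


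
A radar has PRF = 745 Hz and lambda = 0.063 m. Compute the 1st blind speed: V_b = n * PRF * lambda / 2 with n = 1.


V_blind = 1 * 745 * 0.063 / 2 = 23.5 m/s

23.5 m/s


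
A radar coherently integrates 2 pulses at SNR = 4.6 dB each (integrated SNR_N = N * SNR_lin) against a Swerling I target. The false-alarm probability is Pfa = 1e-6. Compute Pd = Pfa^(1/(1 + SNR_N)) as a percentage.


SNR_lin = 10^(4.6/10) = 2.88403
SNR_N = 2 * 2.88403 = 5.76806
1/(1 + SNR_N) = 1/6.76806 = 0.1477528
Pd = (1e-6)^0.1477528 = 0.12986
Pd = 13.0%

13.0%


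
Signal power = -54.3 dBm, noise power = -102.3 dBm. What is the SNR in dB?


SNR = -54.3 - (-102.3) = 48.0 dB

48.0 dB


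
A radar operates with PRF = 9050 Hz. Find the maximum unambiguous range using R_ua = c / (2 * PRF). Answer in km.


R_ua = 3e8 / (2 * 9050) = 16574.6 m = 16.6 km

16.6 km


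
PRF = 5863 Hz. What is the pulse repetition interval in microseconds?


PRI = 1/5863 = 0.0001705611 s = 170.6 us

170.6 us


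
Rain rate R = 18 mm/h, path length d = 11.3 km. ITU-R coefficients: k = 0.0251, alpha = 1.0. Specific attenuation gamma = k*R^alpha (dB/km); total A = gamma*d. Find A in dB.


gamma = 0.0251 * 18^1.0 = 0.4518 dB/km
A = 0.4518 * 11.3 = 5.11 dB

5.11 dB


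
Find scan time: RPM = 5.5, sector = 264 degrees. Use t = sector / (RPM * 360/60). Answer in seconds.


t = 264 / (5.5 * 360) * 60 = 8.0 s

8.0 s


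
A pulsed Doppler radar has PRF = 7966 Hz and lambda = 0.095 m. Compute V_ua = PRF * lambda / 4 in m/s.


V_ua = 7966 * 0.095 / 4 = 189.2 m/s

189.2 m/s


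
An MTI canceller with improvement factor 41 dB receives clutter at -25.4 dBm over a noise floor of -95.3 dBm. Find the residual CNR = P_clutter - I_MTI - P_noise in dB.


CNR = -25.4 - 41 - (-95.3) = 28.9 dB

28.9 dB


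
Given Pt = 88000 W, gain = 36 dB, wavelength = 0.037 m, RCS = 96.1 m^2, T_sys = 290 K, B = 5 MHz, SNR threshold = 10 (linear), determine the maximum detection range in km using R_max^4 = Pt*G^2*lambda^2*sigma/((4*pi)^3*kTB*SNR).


G_lin = 10^(36/10) = 3981.071706
R^4 = 88000 * 3981.071706^2 * 0.037^2 * 96.1 / ((4*pi)^3 * 1.38e-23 * 290 * 5000000.0 * 10)
R^4 = 4.62097e20 m^4
R_max = (4.62097e20)^(1/4) = 146616.6 m = 146.6 km

146.6 km


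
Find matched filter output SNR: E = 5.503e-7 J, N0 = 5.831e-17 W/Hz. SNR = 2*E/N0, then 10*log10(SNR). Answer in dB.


SNR_lin = 2 * 5.503e-7 / 5.831e-17 = 1.887e10
SNR_dB = 10*log10(1.887e10) = 102.8 dB

102.8 dB


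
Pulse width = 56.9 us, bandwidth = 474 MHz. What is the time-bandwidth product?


TBP = 56.9 * 474 = 26970.6

26970.6


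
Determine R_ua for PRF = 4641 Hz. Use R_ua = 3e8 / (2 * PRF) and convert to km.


R_ua = 3e8 / (2 * 4641) = 32320.6 m = 32.3 km

32.3 km


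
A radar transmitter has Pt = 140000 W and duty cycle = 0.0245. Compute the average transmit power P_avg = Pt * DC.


P_avg = 140000 * 0.0245 = 3430.0 W

3430.0 W


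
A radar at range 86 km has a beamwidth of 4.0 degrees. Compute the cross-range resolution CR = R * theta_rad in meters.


BW_rad = 0.06981317
CR = 86000 * 0.06981317 = 6003.9 m

6003.9 m


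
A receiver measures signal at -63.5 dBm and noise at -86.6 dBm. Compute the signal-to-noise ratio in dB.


SNR = -63.5 - (-86.6) = 23.1 dB

23.1 dB


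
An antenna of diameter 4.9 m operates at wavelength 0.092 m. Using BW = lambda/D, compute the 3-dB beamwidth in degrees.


BW_rad = 0.092 / 4.9 = 0.018776
BW_deg = 1.08 degrees

1.08 degrees


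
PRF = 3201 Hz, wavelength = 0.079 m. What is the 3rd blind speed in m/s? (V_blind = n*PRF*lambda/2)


V_blind = 3 * 3201 * 0.079 / 2 = 379.3 m/s

379.3 m/s


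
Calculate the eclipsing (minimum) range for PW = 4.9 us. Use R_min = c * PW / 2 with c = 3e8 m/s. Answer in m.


R_min = 3e8 * 4.9e-6 / 2 = 735.0 m

735.0 m


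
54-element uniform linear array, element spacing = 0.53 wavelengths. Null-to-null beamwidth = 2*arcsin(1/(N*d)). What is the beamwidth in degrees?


1/(N*d) = 1/(54*0.53) = 0.034941
BW = 2*arcsin(0.034941) = 4.0 degrees

4.0 degrees


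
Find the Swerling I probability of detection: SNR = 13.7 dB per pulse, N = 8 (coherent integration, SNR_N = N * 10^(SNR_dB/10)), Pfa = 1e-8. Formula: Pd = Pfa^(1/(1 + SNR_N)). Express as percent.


SNR_lin = 10^(13.7/10) = 23.44229
SNR_N = 8 * 23.44229 = 187.53832
1/(1 + SNR_N) = 1/188.53832 = 0.005304
Pd = (1e-8)^0.005304 = 0.90692
Pd = 90.7%

90.7%


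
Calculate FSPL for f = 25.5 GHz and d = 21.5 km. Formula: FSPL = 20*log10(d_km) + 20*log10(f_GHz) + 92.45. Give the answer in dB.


20*log10(21.5) = 26.65
20*log10(25.5) = 28.13
FSPL = 147.2 dB

147.2 dB


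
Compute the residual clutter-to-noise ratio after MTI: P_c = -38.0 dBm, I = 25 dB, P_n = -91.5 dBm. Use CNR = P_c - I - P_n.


CNR = -38.0 - 25 - (-91.5) = 28.5 dB

28.5 dB


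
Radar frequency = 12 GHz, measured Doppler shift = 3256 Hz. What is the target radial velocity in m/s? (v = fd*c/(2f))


v = 3256 * 3e8 / (2 * 12000000000.0) = 40.7 m/s

40.7 m/s


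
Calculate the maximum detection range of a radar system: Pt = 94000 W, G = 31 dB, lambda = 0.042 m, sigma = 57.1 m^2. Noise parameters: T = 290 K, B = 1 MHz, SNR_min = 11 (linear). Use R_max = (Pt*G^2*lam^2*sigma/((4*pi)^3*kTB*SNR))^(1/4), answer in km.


G_lin = 10^(31/10) = 1258.925412
R^4 = 94000 * 1258.925412^2 * 0.042^2 * 57.1 / ((4*pi)^3 * 1.38e-23 * 290 * 1000000.0 * 11)
R^4 = 1.71776e20 m^4
R_max = (1.71776e20)^(1/4) = 114482.9 m = 114.5 km

114.5 km


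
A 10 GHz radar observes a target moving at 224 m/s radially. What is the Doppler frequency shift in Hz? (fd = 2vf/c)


fd = 2 * 224 * 10000000000.0 / 3e8 = 14933.3 Hz

14933.3 Hz


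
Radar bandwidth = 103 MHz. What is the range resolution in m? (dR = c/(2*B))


dR = 3e8 / (2 * 103000000.0) = 1.46 m

1.46 m


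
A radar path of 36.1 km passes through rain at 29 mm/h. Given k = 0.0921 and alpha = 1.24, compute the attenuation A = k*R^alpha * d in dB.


gamma = 0.0921 * 29^1.24 = 5.992846 dB/km
A = 5.992846 * 36.1 = 216.34 dB

216.34 dB


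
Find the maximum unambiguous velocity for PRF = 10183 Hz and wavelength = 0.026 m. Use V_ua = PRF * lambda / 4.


V_ua = 10183 * 0.026 / 4 = 66.2 m/s

66.2 m/s


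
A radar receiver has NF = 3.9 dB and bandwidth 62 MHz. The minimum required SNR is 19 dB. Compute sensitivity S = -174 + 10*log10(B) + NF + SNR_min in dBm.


10*log10(62000000.0) = 77.92
S = -174 + 77.92 + 3.9 + 19 = -73.2 dBm

-73.2 dBm


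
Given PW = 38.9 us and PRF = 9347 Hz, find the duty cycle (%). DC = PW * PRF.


DC = 38.9e-6 * 9347 * 100 = 36.36%

36.36%


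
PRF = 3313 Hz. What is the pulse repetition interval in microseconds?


PRI = 1/3313 = 0.0003018412 s = 301.8 us

301.8 us


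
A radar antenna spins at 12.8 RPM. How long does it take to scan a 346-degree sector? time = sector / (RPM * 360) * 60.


t = 346 / (12.8 * 360) * 60 = 4.51 s

4.51 s


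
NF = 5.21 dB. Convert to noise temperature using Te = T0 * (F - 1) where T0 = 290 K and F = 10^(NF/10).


NF_lin = 10^(5.21/10) = 3.318945
Te = 290 * (3.318945 - 1) = 672.5 K

672.5 K


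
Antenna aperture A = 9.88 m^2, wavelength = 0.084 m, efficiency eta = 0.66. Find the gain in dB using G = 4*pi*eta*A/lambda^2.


G_linear = 4*pi*0.66*9.88/0.084^2 = 11613.21
G_dB = 10*log10(11613.21) = 40.6 dB

40.6 dB


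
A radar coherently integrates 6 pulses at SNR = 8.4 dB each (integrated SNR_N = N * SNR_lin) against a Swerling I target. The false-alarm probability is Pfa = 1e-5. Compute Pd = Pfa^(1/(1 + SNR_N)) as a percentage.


SNR_lin = 10^(8.4/10) = 6.91831
SNR_N = 6 * 6.91831 = 41.50986
1/(1 + SNR_N) = 1/42.50986 = 0.023524
Pd = (1e-5)^0.023524 = 0.76275
Pd = 76.3%

76.3%


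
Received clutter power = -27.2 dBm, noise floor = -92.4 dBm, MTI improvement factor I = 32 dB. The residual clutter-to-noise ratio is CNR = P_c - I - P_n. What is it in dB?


CNR = -27.2 - 32 - (-92.4) = 33.2 dB

33.2 dB


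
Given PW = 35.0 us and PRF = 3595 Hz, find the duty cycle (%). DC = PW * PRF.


DC = 35.0e-6 * 3595 * 100 = 12.58%

12.58%


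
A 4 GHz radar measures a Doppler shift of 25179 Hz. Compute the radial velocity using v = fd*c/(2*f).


v = 25179 * 3e8 / (2 * 4000000000.0) = 944.2 m/s

944.2 m/s


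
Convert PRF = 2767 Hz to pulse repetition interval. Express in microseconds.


PRI = 1/2767 = 0.0003614022 s = 361.4 us

361.4 us


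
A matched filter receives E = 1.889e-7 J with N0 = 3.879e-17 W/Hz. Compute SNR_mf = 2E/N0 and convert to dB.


SNR_lin = 2 * 1.889e-7 / 3.879e-17 = 9.74e9
SNR_dB = 10*log10(9.74e9) = 99.9 dB

99.9 dB


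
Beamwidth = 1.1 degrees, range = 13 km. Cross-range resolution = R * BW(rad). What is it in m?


BW_rad = 0.019198622
CR = 13000 * 0.019198622 = 249.6 m

249.6 m


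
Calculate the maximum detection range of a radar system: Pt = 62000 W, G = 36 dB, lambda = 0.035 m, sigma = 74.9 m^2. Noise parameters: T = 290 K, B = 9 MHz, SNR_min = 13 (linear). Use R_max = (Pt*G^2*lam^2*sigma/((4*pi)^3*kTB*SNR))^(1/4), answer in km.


G_lin = 10^(36/10) = 3981.071706
R^4 = 62000 * 3981.071706^2 * 0.035^2 * 74.9 / ((4*pi)^3 * 1.38e-23 * 290 * 9000000.0 * 13)
R^4 = 9.70325e19 m^4
R_max = (9.70325e19)^(1/4) = 99249.7 m = 99.2 km

99.2 km


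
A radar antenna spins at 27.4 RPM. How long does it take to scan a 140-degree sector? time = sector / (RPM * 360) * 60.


t = 140 / (27.4 * 360) * 60 = 0.85 s

0.85 s


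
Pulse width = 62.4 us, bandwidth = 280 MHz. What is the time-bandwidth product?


TBP = 62.4 * 280 = 17472.0

17472.0


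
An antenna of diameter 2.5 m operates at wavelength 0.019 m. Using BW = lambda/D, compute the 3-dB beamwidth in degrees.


BW_rad = 0.019 / 2.5 = 0.0076
BW_deg = 0.44 degrees

0.44 degrees


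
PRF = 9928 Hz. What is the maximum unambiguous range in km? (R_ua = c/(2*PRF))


R_ua = 3e8 / (2 * 9928) = 15108.8 m = 15.1 km

15.1 km


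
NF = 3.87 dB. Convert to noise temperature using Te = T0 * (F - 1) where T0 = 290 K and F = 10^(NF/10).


NF_lin = 10^(3.87/10) = 2.437811
Te = 290 * (2.437811 - 1) = 417.0 K

417.0 K


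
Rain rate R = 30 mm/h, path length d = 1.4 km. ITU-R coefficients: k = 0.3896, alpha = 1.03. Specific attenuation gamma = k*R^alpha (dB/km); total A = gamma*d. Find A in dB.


gamma = 0.3896 * 30^1.03 = 12.943563 dB/km
A = 12.943563 * 1.4 = 18.12 dB

18.12 dB


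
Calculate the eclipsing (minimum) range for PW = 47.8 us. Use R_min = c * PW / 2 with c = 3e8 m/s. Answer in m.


R_min = 3e8 * 47.8e-6 / 2 = 7170.0 m

7170.0 m


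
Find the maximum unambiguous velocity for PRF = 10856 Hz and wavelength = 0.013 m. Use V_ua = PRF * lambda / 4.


V_ua = 10856 * 0.013 / 4 = 35.3 m/s

35.3 m/s


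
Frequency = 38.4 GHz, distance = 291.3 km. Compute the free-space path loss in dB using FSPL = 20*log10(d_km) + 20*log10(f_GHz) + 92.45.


20*log10(291.3) = 49.29
20*log10(38.4) = 31.69
FSPL = 173.4 dB

173.4 dB


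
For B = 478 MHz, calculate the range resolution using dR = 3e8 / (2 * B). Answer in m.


dR = 3e8 / (2 * 478000000.0) = 0.31 m

0.31 m


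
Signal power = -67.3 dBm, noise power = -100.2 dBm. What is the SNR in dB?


SNR = -67.3 - (-100.2) = 32.9 dB

32.9 dB


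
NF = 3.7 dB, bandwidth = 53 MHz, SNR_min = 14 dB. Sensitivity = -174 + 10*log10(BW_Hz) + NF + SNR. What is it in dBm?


10*log10(53000000.0) = 77.24
S = -174 + 77.24 + 3.7 + 14 = -79.1 dBm

-79.1 dBm


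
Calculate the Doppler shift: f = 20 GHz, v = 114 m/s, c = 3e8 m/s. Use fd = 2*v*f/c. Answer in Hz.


fd = 2 * 114 * 20000000000.0 / 3e8 = 15200.0 Hz

15200.0 Hz


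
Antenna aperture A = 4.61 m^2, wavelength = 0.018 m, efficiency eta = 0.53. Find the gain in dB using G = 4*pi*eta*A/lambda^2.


G_linear = 4*pi*0.53*4.61/0.018^2 = 94763.62
G_dB = 10*log10(94763.62) = 49.8 dB

49.8 dB


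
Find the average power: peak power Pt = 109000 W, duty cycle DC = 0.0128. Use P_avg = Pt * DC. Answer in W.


P_avg = 109000 * 0.0128 = 1395.2 W

1395.2 W


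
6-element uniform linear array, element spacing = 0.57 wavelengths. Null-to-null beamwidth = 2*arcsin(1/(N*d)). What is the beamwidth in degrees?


1/(N*d) = 1/(6*0.57) = 0.292398
BW = 2*arcsin(0.292398) = 34.0 degrees

34.0 degrees


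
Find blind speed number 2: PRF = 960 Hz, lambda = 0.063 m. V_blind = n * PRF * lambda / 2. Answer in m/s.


V_blind = 2 * 960 * 0.063 / 2 = 60.5 m/s

60.5 m/s


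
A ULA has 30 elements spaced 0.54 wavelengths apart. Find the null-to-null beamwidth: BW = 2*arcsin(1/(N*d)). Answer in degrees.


1/(N*d) = 1/(30*0.54) = 0.061728
BW = 2*arcsin(0.061728) = 7.1 degrees

7.1 degrees


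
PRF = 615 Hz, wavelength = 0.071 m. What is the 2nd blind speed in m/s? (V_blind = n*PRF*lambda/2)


V_blind = 2 * 615 * 0.071 / 2 = 43.7 m/s

43.7 m/s


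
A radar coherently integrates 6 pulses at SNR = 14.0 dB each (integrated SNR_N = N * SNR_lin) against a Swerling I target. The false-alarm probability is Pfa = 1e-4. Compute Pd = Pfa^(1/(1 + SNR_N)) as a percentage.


SNR_lin = 10^(14.0/10) = 25.11886
SNR_N = 6 * 25.11886 = 150.71316
1/(1 + SNR_N) = 1/151.71316 = 0.0065914
Pd = (1e-4)^0.0065914 = 0.9411
Pd = 94.1%

94.1%


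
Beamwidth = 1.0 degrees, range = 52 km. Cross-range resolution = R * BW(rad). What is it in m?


BW_rad = 0.017453293
CR = 52000 * 0.017453293 = 907.6 m

907.6 m


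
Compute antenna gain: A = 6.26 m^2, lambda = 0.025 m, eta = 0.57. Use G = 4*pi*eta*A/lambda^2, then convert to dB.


G_linear = 4*pi*0.57*6.26/0.025^2 = 71742.92
G_dB = 10*log10(71742.92) = 48.6 dB

48.6 dB


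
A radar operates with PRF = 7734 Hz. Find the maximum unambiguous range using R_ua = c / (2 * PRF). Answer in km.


R_ua = 3e8 / (2 * 7734) = 19394.9 m = 19.4 km

19.4 km


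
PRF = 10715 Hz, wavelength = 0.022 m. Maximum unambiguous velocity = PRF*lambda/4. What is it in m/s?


V_ua = 10715 * 0.022 / 4 = 58.9 m/s

58.9 m/s


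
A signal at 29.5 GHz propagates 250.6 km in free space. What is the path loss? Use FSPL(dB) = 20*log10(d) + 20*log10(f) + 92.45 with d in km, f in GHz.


20*log10(250.6) = 47.98
20*log10(29.5) = 29.4
FSPL = 169.8 dB

169.8 dB


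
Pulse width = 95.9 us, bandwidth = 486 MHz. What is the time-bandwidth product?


TBP = 95.9 * 486 = 46607.4

46607.4


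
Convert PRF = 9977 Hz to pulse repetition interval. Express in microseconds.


PRI = 1/9977 = 0.0001002305 s = 100.2 us

100.2 us


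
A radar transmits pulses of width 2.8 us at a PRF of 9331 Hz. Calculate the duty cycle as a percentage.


DC = 2.8e-6 * 9331 * 100 = 2.61%

2.61%


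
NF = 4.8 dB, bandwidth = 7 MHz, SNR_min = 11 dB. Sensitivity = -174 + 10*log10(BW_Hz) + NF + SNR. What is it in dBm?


10*log10(7000000.0) = 68.45
S = -174 + 68.45 + 4.8 + 11 = -89.7 dBm

-89.7 dBm


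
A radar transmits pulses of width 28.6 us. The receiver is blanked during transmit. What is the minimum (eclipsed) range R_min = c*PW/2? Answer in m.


R_min = 3e8 * 28.6e-6 / 2 = 4290.0 m

4290.0 m


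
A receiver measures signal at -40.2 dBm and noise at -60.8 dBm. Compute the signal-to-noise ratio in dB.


SNR = -40.2 - (-60.8) = 20.6 dB

20.6 dB


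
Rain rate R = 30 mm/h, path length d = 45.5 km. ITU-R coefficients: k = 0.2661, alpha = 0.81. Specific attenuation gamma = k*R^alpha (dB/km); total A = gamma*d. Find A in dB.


gamma = 0.2661 * 30^0.81 = 4.183243 dB/km
A = 4.183243 * 45.5 = 190.34 dB

190.34 dB


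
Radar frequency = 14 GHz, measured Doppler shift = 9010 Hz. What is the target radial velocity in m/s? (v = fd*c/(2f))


v = 9010 * 3e8 / (2 * 14000000000.0) = 96.5 m/s

96.5 m/s


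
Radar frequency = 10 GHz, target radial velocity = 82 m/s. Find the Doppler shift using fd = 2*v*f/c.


fd = 2 * 82 * 10000000000.0 / 3e8 = 5466.7 Hz

5466.7 Hz


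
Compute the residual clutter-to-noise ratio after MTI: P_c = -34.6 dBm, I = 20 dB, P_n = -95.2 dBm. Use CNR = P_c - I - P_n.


CNR = -34.6 - 20 - (-95.2) = 40.6 dB

40.6 dB


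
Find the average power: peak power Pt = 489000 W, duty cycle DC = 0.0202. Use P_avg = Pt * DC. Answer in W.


P_avg = 489000 * 0.0202 = 9877.8 W

9877.8 W


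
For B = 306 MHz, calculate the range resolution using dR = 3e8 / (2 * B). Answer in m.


dR = 3e8 / (2 * 306000000.0) = 0.49 m

0.49 m


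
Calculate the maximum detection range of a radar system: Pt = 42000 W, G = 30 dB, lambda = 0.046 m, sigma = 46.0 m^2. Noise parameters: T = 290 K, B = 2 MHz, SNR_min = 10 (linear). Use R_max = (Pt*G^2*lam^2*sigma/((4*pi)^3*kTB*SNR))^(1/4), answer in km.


G_lin = 10^(30/10) = 1000.0
R^4 = 42000 * 1000.0^2 * 0.046^2 * 46.0 / ((4*pi)^3 * 1.38e-23 * 290 * 2000000.0 * 10)
R^4 = 2.57387e19 m^4
R_max = (2.57387e19)^(1/4) = 71227.3 m = 71.2 km

71.2 km


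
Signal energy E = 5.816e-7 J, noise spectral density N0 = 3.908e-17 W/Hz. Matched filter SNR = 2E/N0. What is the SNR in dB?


SNR_lin = 2 * 5.816e-7 / 3.908e-17 = 2.976e10
SNR_dB = 10*log10(2.976e10) = 104.7 dB

104.7 dB


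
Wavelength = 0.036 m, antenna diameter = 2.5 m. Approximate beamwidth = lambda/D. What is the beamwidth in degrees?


BW_rad = 0.036 / 2.5 = 0.0144
BW_deg = 0.83 degrees

0.83 degrees


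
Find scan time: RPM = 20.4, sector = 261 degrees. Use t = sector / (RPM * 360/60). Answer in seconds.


t = 261 / (20.4 * 360) * 60 = 2.13 s

2.13 s


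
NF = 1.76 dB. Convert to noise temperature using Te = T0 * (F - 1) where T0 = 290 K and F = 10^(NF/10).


NF_lin = 10^(1.76/10) = 1.499685
Te = 290 * (1.499685 - 1) = 144.9 K

144.9 K


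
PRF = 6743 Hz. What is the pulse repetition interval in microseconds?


PRI = 1/6743 = 0.0001483019 s = 148.3 us

148.3 us


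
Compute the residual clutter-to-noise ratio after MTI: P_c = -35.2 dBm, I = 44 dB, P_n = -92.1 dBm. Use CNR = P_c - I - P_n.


CNR = -35.2 - 44 - (-92.1) = 12.9 dB

12.9 dB


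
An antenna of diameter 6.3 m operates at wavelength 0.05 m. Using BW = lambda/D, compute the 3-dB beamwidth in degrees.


BW_rad = 0.05 / 6.3 = 0.007937
BW_deg = 0.45 degrees

0.45 degrees


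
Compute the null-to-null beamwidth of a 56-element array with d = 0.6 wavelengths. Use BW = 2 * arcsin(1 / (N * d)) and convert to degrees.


1/(N*d) = 1/(56*0.6) = 0.029762
BW = 2*arcsin(0.029762) = 3.4 degrees

3.4 degrees


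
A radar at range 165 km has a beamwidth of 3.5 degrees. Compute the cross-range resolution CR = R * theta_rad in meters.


BW_rad = 0.061086524
CR = 165000 * 0.061086524 = 10079.3 m

10079.3 m


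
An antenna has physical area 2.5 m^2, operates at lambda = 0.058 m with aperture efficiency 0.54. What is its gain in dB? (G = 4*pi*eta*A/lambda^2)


G_linear = 4*pi*0.54*2.5/0.058^2 = 5042.98
G_dB = 10*log10(5042.98) = 37.0 dB

37.0 dB


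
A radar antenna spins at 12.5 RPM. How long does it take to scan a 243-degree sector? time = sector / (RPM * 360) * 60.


t = 243 / (12.5 * 360) * 60 = 3.24 s

3.24 s


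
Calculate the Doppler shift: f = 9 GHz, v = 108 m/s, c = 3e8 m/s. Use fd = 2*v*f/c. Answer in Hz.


fd = 2 * 108 * 9000000000.0 / 3e8 = 6480.0 Hz

6480.0 Hz


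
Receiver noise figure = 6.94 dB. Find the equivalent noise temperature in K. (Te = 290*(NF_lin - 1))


NF_lin = 10^(6.94/10) = 4.943107
Te = 290 * (4.943107 - 1) = 1143.5 K

1143.5 K


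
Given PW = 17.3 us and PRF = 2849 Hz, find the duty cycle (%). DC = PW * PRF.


DC = 17.3e-6 * 2849 * 100 = 4.93%

4.93%


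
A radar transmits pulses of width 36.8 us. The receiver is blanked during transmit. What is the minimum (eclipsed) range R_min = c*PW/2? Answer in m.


R_min = 3e8 * 36.8e-6 / 2 = 5520.0 m

5520.0 m


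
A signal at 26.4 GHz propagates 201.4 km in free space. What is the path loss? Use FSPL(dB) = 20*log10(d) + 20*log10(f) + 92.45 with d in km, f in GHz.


20*log10(201.4) = 46.08
20*log10(26.4) = 28.43
FSPL = 167.0 dB

167.0 dB


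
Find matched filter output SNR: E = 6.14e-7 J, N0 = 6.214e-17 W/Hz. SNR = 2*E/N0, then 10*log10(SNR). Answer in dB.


SNR_lin = 2 * 6.14e-7 / 6.214e-17 = 1.976e10
SNR_dB = 10*log10(1.976e10) = 103.0 dB

103.0 dB


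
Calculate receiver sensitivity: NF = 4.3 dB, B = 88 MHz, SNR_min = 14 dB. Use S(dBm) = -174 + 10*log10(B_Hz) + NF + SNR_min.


10*log10(88000000.0) = 79.44
S = -174 + 79.44 + 4.3 + 14 = -76.3 dBm

-76.3 dBm


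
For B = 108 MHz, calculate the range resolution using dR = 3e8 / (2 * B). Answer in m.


dR = 3e8 / (2 * 108000000.0) = 1.39 m

1.39 m


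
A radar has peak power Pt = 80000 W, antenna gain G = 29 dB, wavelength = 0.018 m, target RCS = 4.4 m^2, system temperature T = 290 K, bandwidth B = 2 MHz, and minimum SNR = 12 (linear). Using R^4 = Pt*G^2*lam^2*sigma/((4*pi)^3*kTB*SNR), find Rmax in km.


G_lin = 10^(29/10) = 794.328235
R^4 = 80000 * 794.328235^2 * 0.018^2 * 4.4 / ((4*pi)^3 * 1.38e-23 * 290 * 2000000.0 * 12)
R^4 = 3.77546e17 m^4
R_max = (3.77546e17)^(1/4) = 24788.1 m = 24.8 km

24.8 km


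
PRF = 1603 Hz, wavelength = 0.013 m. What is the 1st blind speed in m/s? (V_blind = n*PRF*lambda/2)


V_blind = 1 * 1603 * 0.013 / 2 = 10.4 m/s

10.4 m/s


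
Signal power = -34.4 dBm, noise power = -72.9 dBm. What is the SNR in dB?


SNR = -34.4 - (-72.9) = 38.5 dB

38.5 dB


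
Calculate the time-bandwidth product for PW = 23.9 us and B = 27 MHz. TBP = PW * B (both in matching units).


TBP = 23.9 * 27 = 645.3

645.3


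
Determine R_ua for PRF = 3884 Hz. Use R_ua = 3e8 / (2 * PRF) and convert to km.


R_ua = 3e8 / (2 * 3884) = 38620.0 m = 38.6 km

38.6 km


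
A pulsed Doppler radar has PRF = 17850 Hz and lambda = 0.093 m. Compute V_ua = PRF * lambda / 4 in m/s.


V_ua = 17850 * 0.093 / 4 = 415.0 m/s

415.0 m/s


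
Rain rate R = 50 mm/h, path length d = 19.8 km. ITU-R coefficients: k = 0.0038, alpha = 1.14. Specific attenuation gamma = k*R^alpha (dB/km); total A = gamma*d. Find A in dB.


gamma = 0.0038 * 50^1.14 = 0.328556 dB/km
A = 0.328556 * 19.8 = 6.51 dB

6.51 dB


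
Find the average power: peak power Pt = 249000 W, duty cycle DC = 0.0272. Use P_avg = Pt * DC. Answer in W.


P_avg = 249000 * 0.0272 = 6772.8 W

6772.8 W


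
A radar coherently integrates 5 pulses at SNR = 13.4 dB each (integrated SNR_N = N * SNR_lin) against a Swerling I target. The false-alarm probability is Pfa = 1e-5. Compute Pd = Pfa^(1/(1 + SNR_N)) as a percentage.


SNR_lin = 10^(13.4/10) = 21.87762
SNR_N = 5 * 21.87762 = 109.3881
1/(1 + SNR_N) = 1/110.3881 = 0.0090589
Pd = (1e-5)^0.0090589 = 0.90096
Pd = 90.1%

90.1%


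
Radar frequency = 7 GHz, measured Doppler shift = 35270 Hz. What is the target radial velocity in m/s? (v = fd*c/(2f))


v = 35270 * 3e8 / (2 * 7000000000.0) = 755.8 m/s

755.8 m/s


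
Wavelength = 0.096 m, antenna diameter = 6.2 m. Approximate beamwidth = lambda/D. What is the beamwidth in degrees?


BW_rad = 0.096 / 6.2 = 0.015484
BW_deg = 0.89 degrees

0.89 degrees


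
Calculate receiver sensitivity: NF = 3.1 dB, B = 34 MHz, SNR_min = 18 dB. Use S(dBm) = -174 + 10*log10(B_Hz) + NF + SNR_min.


10*log10(34000000.0) = 75.31
S = -174 + 75.31 + 3.1 + 18 = -77.6 dBm

-77.6 dBm


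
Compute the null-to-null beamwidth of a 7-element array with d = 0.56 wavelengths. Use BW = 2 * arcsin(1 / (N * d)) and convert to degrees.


1/(N*d) = 1/(7*0.56) = 0.255102
BW = 2*arcsin(0.255102) = 29.6 degrees

29.6 degrees


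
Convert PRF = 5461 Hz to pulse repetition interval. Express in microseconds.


PRI = 1/5461 = 0.0001831166 s = 183.1 us

183.1 us


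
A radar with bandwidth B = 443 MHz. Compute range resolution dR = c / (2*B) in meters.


dR = 3e8 / (2 * 443000000.0) = 0.34 m

0.34 m


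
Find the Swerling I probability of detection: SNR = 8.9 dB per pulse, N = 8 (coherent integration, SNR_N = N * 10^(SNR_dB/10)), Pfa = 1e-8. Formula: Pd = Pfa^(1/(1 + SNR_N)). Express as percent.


SNR_lin = 10^(8.9/10) = 7.76247
SNR_N = 8 * 7.76247 = 62.09976
1/(1 + SNR_N) = 1/63.09976 = 0.0158479
Pd = (1e-8)^0.0158479 = 0.74682
Pd = 74.7%

74.7%


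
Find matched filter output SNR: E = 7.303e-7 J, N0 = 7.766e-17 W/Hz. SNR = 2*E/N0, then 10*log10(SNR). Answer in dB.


SNR_lin = 2 * 7.303e-7 / 7.766e-17 = 1.881e10
SNR_dB = 10*log10(1.881e10) = 102.7 dB

102.7 dB


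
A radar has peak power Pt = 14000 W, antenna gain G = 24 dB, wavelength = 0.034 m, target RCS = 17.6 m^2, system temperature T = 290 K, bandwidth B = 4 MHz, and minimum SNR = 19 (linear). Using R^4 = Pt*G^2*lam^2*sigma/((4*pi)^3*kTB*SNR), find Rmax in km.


G_lin = 10^(24/10) = 251.188643
R^4 = 14000 * 251.188643^2 * 0.034^2 * 17.6 / ((4*pi)^3 * 1.38e-23 * 290 * 4000000.0 * 19)
R^4 = 2.97768e16 m^4
R_max = (2.97768e16)^(1/4) = 13136.2 m = 13.1 km

13.1 km


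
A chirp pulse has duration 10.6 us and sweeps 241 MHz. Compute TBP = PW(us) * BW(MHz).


TBP = 10.6 * 241 = 2554.6

2554.6


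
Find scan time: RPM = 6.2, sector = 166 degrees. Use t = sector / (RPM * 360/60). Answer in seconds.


t = 166 / (6.2 * 360) * 60 = 4.46 s

4.46 s


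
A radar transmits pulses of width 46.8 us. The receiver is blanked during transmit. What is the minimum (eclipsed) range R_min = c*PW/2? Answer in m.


R_min = 3e8 * 46.8e-6 / 2 = 7020.0 m

7020.0 m


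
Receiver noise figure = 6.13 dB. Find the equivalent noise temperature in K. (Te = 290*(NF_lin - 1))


NF_lin = 10^(6.13/10) = 4.102041
Te = 290 * (4.102041 - 1) = 899.6 K

899.6 K


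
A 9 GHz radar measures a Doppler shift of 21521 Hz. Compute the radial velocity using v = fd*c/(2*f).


v = 21521 * 3e8 / (2 * 9000000000.0) = 358.7 m/s

358.7 m/s


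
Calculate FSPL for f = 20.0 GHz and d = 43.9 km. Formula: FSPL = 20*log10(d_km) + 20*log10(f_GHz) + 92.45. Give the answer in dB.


20*log10(43.9) = 32.85
20*log10(20.0) = 26.02
FSPL = 151.3 dB

151.3 dB
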